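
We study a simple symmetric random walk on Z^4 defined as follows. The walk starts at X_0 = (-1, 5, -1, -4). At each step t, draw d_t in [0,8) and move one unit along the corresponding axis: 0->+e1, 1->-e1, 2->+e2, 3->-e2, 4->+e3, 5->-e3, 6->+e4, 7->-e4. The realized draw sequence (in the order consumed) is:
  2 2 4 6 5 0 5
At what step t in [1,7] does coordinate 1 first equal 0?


t=0: X=(-1, 5, -1, -4), d=2 → +e2, X_1=(-1, 6, -1, -4)
t=1: X=(-1, 6, -1, -4), d=2 → +e2, X_2=(-1, 7, -1, -4)
t=2: X=(-1, 7, -1, -4), d=4 → +e3, X_3=(-1, 7, 0, -4)
t=3: X=(-1, 7, 0, -4), d=6 → +e4, X_4=(-1, 7, 0, -3)
t=4: X=(-1, 7, 0, -3), d=5 → -e3, X_5=(-1, 7, -1, -3)
t=5: X=(-1, 7, -1, -3), d=0 → +e1, X_6=(0, 7, -1, -3)
t=6: X=(0, 7, -1, -3), d=5 → -e3, X_7=(0, 7, -2, -3)

6


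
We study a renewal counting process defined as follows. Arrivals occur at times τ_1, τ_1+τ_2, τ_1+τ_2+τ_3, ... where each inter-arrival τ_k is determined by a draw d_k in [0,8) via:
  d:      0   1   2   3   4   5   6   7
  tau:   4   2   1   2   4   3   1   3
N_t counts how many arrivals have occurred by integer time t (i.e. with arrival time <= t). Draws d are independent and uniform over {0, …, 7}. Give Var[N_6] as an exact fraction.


11254191/16777216

Inter-arrival values over d=0..7: [4, 2, 1, 2, 4, 3, 1, 3]
Each d has probability 1/8, so the pmf of τ is: f(1) = 1/4, f(2) = 1/4, f(3) = 1/4, f(4) = 1/4
Let p_n(j) = P(N_n = j), with p_0 = [1]. Condition on τ_1: p_n(0) = P(τ > n), and for j >= 1, p_n(j) = Σ_{k<=n} f(k)·p_{n−k}(j−1)
p_1 = [3/4, 1/4]  (j = 0..1)
p_2 = [1/2, 7/16, 1/16]  (j = 0..2)
p_3 = [1/4, 9/16, 11/64, 1/64]  (j = 0..3)
p_4 = [0, 5/8, 5/16, 15/256, 1/256]  (j = 0..4)
p_5 = [0, 3/8, 15/32, 35/256, 19/1024, 1/1024]  (j = 0..5)
p_6 = [0, 3/16, 1/2, 65/256, 27/512, 23/4096, 1/4096]  (j = 0..6)
E[N_6] = Σ j·p_6(j) = 8969/4096;  E[N_6²] = Σ j²·p_6(j) = 22387/4096
Var[N_6] = 22387/4096 − (8969/4096)² = 11254191/16777216


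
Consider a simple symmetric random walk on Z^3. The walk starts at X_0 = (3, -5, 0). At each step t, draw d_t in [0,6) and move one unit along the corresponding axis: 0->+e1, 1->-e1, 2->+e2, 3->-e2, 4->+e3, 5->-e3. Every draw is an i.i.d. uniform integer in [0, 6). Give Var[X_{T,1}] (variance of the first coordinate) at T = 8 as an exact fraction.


Outcome values over d=0..5: [1, -1, 0, 0, 0, 0]
Σy = 0, Σy² = 2, M = 6
μ = 0/6 = 0,  σ² = 2/6 − (0)² = 1/3
Independent increments: Var[X_8] = 8·σ² = 8·(1/3) = 8/3

8/3


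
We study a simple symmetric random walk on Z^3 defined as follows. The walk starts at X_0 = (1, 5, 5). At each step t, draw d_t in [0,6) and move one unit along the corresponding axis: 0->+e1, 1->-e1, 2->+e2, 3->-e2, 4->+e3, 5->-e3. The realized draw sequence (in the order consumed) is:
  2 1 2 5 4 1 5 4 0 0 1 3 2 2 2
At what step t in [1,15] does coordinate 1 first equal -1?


6

t=0: X=(1, 5, 5), d=2 → +e2, X_1=(1, 6, 5)
t=1: X=(1, 6, 5), d=1 → -e1, X_2=(0, 6, 5)
t=2: X=(0, 6, 5), d=2 → +e2, X_3=(0, 7, 5)
t=3: X=(0, 7, 5), d=5 → -e3, X_4=(0, 7, 4)
t=4: X=(0, 7, 4), d=4 → +e3, X_5=(0, 7, 5)
t=5: X=(0, 7, 5), d=1 → -e1, X_6=(-1, 7, 5)
t=6: X=(-1, 7, 5), d=5 → -e3, X_7=(-1, 7, 4)
t=7: X=(-1, 7, 4), d=4 → +e3, X_8=(-1, 7, 5)
t=8: X=(-1, 7, 5), d=0 → +e1, X_9=(0, 7, 5)
t=9: X=(0, 7, 5), d=0 → +e1, X_10=(1, 7, 5)
t=10: X=(1, 7, 5), d=1 → -e1, X_11=(0, 7, 5)
t=11: X=(0, 7, 5), d=3 → -e2, X_12=(0, 6, 5)
t=12: X=(0, 6, 5), d=2 → +e2, X_13=(0, 7, 5)
t=13: X=(0, 7, 5), d=2 → +e2, X_14=(0, 8, 5)
t=14: X=(0, 8, 5), d=2 → +e2, X_15=(0, 9, 5)


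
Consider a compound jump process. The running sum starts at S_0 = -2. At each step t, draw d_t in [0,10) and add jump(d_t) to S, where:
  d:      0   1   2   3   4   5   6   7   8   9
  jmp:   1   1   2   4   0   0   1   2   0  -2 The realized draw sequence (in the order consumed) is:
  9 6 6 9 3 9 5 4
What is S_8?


t=0: S=-2, d=9, jump=-2, S_1=-4
t=1: S=-4, d=6, jump=1, S_2=-3
t=2: S=-3, d=6, jump=1, S_3=-2
t=3: S=-2, d=9, jump=-2, S_4=-4
t=4: S=-4, d=3, jump=4, S_5=0
t=5: S=0, d=9, jump=-2, S_6=-2
t=6: S=-2, d=5, jump=0, S_7=-2
t=7: S=-2, d=4, jump=0, S_8=-2

-2


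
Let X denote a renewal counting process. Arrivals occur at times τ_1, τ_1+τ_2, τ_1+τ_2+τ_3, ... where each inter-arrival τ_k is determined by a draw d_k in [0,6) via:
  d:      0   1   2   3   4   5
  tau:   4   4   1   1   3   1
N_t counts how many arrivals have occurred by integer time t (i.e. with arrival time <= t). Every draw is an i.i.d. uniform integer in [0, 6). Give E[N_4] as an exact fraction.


77/48

Inter-arrival values over d=0..5: [4, 4, 1, 1, 3, 1]
Each d has probability 1/6, so the pmf of τ is: f(1) = 1/2, f(3) = 1/6, f(4) = 1/3
Renewal equation for m(n) = E[N_n]: condition on τ_1 = k (if k <= n, one arrival plus a fresh copy on the remaining n−k steps): m(n) = F(n) + Σ_{k<=n} f(k)·m(n−k), where F(n) = P(τ <= n) and m(0) = 0
m(1) = F(1) = 1/2
m(2) = F(2) + f(1)·m(1) = 1/2 + 1/2·1/2 = 3/4
m(3) = F(3) + f(1)·m(2) = 2/3 + 1/2·3/4 = 25/24
m(4) = F(4) + f(1)·m(3) + f(3)·m(1) = 1 + 1/2·25/24 + 1/6·1/2 = 77/48
E[N_4] = m(4) = 77/48


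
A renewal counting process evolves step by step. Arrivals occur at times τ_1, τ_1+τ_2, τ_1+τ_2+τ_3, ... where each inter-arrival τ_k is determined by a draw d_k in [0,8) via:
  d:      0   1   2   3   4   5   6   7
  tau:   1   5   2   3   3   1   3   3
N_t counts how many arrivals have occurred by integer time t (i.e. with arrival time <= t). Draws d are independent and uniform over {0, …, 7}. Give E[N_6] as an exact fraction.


Inter-arrival values over d=0..7: [1, 5, 2, 3, 3, 1, 3, 3]
Each d has probability 1/8, so the pmf of τ is: f(1) = 1/4, f(2) = 1/8, f(3) = 1/2, f(5) = 1/8
Renewal equation for m(n) = E[N_n]: condition on τ_1 = k (if k <= n, one arrival plus a fresh copy on the remaining n−k steps): m(n) = F(n) + Σ_{k<=n} f(k)·m(n−k), where F(n) = P(τ <= n) and m(0) = 0
m(1) = F(1) = 1/4
m(2) = F(2) + f(1)·m(1) = 3/8 + 1/4·1/4 = 7/16
m(3) = F(3) + f(1)·m(2) + f(2)·m(1) = 7/8 + 1/4·7/16 + 1/8·1/4 = 65/64
m(4) = F(4) + f(1)·m(3) + f(2)·m(2) + f(3)·m(1) = 7/8 + 1/4·65/64 + 1/8·7/16 + 1/2·1/4 = 335/256
m(5) = F(5) + f(1)·m(4) + f(2)·m(3) + f(3)·m(2) = 1 + 1/4·335/256 + 1/8·65/64 + 1/2·7/16 = 1713/1024
m(6) = F(6) + f(1)·m(5) + f(2)·m(4) + f(3)·m(3) + f(5)·m(1) = 1 + 1/4·1713/1024 + 1/8·335/256 + 1/2·65/64 + 1/8·1/4 = 8687/4096
E[N_6] = m(6) = 8687/4096

8687/4096


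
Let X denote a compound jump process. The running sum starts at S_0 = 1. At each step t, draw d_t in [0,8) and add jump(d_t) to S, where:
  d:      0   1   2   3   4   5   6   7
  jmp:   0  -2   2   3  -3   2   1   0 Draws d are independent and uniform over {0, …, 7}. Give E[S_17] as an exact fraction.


59/8

Outcome values over d=0..7: [0, -2, 2, 3, -3, 2, 1, 0]
Σy = 3, Σy² = 31, M = 8
μ = 3/8 = 3/8,  σ² = 31/8 − (3/8)² = 239/64
E[S_17] = 1 + 17·(3/8) = 59/8


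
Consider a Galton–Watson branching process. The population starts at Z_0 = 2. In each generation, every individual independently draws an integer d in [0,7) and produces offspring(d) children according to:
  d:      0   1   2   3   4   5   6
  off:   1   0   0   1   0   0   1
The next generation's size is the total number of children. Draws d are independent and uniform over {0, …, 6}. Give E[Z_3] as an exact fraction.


Outcome values over d=0..6: [1, 0, 0, 1, 0, 0, 1]
Σy = 3, Σy² = 3, M = 7
μ = 3/7 = 3/7,  σ² = 3/7 − (3/7)² = 12/49
E[Z_0] = 2
E[Z_1] = 3/7·E[Z_0] = 6/7
E[Z_2] = 3/7·E[Z_1] = 18/49
E[Z_3] = 3/7·E[Z_2] = 54/343

54/343


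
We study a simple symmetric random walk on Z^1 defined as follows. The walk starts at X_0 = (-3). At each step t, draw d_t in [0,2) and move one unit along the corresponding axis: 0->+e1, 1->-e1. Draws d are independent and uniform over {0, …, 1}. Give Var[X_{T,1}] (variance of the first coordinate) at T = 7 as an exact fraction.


Outcome values over d=0..1: [1, -1]
Σy = 0, Σy² = 2, M = 2
μ = 0/2 = 0,  σ² = 2/2 − (0)² = 1
Independent increments: Var[X_7] = 7·σ² = 7·(1) = 7

7


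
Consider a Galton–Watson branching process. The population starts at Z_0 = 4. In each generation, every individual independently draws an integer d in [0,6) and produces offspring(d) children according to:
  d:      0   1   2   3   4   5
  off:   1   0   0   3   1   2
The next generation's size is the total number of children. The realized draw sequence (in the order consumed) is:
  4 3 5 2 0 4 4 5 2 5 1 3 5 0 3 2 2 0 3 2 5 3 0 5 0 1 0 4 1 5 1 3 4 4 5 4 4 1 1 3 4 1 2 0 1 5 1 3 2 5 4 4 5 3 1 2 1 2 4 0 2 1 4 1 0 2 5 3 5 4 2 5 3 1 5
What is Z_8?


15

gen 0: Z_0=4, draws=[4, 3, 5, 2], offspring=[1, 3, 2, 0], Z_1=6
gen 1: Z_1=6, draws=[0, 4, 4, 5, 2, 5], offspring=[1, 1, 1, 2, 0, 2], Z_2=7
gen 2: Z_2=7, draws=[1, 3, 5, 0, 3, 2, 2], offspring=[0, 3, 2, 1, 3, 0, 0], Z_3=9
gen 3: Z_3=9, draws=[0, 3, 2, 5, 3, 0, 5, 0, 1], offspring=[1, 3, 0, 2, 3, 1, 2, 1, 0], Z_4=13
gen 4: Z_4=13, draws=[0, 4, 1, 5, 1, 3, 4, 4, 5, 4, 4, 1, 1], offspring=[1, 1, 0, 2, 0, 3, 1, 1, 2, 1, 1, 0, 0], Z_5=13
gen 5: Z_5=13, draws=[3, 4, 1, 2, 0, 1, 5, 1, 3, 2, 5, 4, 4], offspring=[3, 1, 0, 0, 1, 0, 2, 0, 3, 0, 2, 1, 1], Z_6=14
gen 6: Z_6=14, draws=[5, 3, 1, 2, 1, 2, 4, 0, 2, 1, 4, 1, 0, 2], offspring=[2, 3, 0, 0, 0, 0, 1, 1, 0, 0, 1, 0, 1, 0], Z_7=9
gen 7: Z_7=9, draws=[5, 3, 5, 4, 2, 5, 3, 1, 5], offspring=[2, 3, 2, 1, 0, 2, 3, 0, 2], Z_8=15


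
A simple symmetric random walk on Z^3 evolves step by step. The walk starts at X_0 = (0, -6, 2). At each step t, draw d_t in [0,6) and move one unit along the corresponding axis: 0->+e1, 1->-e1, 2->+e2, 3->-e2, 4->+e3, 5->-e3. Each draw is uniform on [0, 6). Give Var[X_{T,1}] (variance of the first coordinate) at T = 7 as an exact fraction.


7/3

Outcome values over d=0..5: [1, -1, 0, 0, 0, 0]
Σy = 0, Σy² = 2, M = 6
μ = 0/6 = 0,  σ² = 2/6 − (0)² = 1/3
Independent increments: Var[X_7] = 7·σ² = 7·(1/3) = 7/3


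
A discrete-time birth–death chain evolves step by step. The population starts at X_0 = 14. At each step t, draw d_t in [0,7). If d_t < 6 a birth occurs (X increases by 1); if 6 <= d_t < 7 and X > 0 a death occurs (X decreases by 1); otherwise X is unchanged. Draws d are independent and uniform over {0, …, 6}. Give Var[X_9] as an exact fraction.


216/49

X can drop by at most 1 per step and X_0 = 14 > T = 9, so X_t >= 14 − t >= 5 > 0 for every t <= 9: the floor at 0 (the 'and X > 0' condition) never binds. Hence X_9 = X_0 + Σ_{t<9} Y_t with i.i.d. increments Y_t = y(d_t) ∈ {+1, −1, 0}.
Outcome values over d=0..6: [1, 1, 1, 1, 1, 1, -1]
Σy = 5, Σy² = 7, M = 7
μ = 5/7 = 5/7,  σ² = 7/7 − (5/7)² = 24/49
Independent increments: Var[X_9] = 9·σ² = 9·(24/49) = 216/49


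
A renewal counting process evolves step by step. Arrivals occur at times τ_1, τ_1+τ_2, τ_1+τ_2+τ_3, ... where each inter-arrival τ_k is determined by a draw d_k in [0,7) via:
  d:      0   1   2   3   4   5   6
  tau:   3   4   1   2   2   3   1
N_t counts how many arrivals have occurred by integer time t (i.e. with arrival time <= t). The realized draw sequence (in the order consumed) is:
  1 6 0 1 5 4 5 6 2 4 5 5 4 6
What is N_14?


4

draw d_1=1: τ_1=4, arrival time A_1=4
draw d_2=6: τ_2=1, arrival time A_2=5
draw d_3=0: τ_3=3, arrival time A_3=8
draw d_4=1: τ_4=4, arrival time A_4=12
draw d_5=5: τ_5=3, arrival time A_5=15
draw d_6=4: τ_6=2, arrival time A_6=17
draw d_7=5: τ_7=3, arrival time A_7=20
draw d_8=6: τ_8=1, arrival time A_8=21
draw d_9=2: τ_9=1, arrival time A_9=22
draw d_10=4: τ_10=2, arrival time A_10=24
draw d_11=5: τ_11=3, arrival time A_11=27
draw d_12=5: τ_12=3, arrival time A_12=30
draw d_13=4: τ_13=2, arrival time A_13=32
draw d_14=6: τ_14=1, arrival time A_14=33
N_t over t=0..14: 0:0 1:0 2:0 3:0 4:1 5:2 6:2 7:2 8:3 9:3 10:3 11:3 12:4 13:4 14:4


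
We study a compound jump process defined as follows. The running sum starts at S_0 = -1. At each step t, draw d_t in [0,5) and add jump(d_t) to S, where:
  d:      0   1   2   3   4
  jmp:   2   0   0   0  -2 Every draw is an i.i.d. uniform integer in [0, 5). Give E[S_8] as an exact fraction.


Outcome values over d=0..4: [2, 0, 0, 0, -2]
Σy = 0, Σy² = 8, M = 5
μ = 0/5 = 0,  σ² = 8/5 − (0)² = 8/5
E[S_8] = -1 + 8·(0) = -1

-1


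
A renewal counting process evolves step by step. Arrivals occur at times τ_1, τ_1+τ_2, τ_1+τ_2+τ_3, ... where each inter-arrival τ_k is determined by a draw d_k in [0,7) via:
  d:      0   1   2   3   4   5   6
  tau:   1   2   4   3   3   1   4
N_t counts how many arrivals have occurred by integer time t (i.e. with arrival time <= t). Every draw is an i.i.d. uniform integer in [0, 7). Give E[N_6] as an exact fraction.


Inter-arrival values over d=0..6: [1, 2, 4, 3, 3, 1, 4]
Each d has probability 1/7, so the pmf of τ is: f(1) = 2/7, f(2) = 1/7, f(3) = 2/7, f(4) = 2/7
Renewal equation for m(n) = E[N_n]: condition on τ_1 = k (if k <= n, one arrival plus a fresh copy on the remaining n−k steps): m(n) = F(n) + Σ_{k<=n} f(k)·m(n−k), where F(n) = P(τ <= n) and m(0) = 0
m(1) = F(1) = 2/7
m(2) = F(2) + f(1)·m(1) = 3/7 + 2/7·2/7 = 25/49
m(3) = F(3) + f(1)·m(2) + f(2)·m(1) = 5/7 + 2/7·25/49 + 1/7·2/7 = 309/343
m(4) = F(4) + f(1)·m(3) + f(2)·m(2) + f(3)·m(1) = 1 + 2/7·309/343 + 1/7·25/49 + 2/7·2/7 = 3390/2401
m(5) = F(5) + f(1)·m(4) + f(2)·m(3) + f(3)·m(2) + f(4)·m(1) = 1 + 2/7·3390/2401 + 1/7·309/343 + 2/7·25/49 + 2/7·2/7 = 29572/16807
m(6) = F(6) + f(1)·m(5) + f(2)·m(4) + f(3)·m(3) + f(4)·m(2) = 1 + 2/7·29572/16807 + 1/7·3390/2401 + 2/7·309/343 + 2/7·25/49 = 247955/117649
E[N_6] = m(6) = 247955/117649

247955/117649


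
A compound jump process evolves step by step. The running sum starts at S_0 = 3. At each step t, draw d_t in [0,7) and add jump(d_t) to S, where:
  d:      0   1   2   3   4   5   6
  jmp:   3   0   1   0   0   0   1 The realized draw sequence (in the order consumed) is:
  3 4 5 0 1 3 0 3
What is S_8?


t=0: S=3, d=3, jump=0, S_1=3
t=1: S=3, d=4, jump=0, S_2=3
t=2: S=3, d=5, jump=0, S_3=3
t=3: S=3, d=0, jump=3, S_4=6
t=4: S=6, d=1, jump=0, S_5=6
t=5: S=6, d=3, jump=0, S_6=6
t=6: S=6, d=0, jump=3, S_7=9
t=7: S=9, d=3, jump=0, S_8=9

9


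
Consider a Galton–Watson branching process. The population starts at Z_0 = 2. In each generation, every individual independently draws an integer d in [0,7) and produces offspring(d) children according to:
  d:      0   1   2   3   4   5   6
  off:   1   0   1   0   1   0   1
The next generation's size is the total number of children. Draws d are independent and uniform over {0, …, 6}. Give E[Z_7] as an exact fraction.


32768/823543

Outcome values over d=0..6: [1, 0, 1, 0, 1, 0, 1]
Σy = 4, Σy² = 4, M = 7
μ = 4/7 = 4/7,  σ² = 4/7 − (4/7)² = 12/49
E[Z_0] = 2
E[Z_1] = 4/7·E[Z_0] = 8/7
E[Z_2] = 4/7·E[Z_1] = 32/49
E[Z_3] = 4/7·E[Z_2] = 128/343
E[Z_4] = 4/7·E[Z_3] = 512/2401
E[Z_5] = 4/7·E[Z_4] = 2048/16807
E[Z_6] = 4/7·E[Z_5] = 8192/117649
E[Z_7] = 4/7·E[Z_6] = 32768/823543


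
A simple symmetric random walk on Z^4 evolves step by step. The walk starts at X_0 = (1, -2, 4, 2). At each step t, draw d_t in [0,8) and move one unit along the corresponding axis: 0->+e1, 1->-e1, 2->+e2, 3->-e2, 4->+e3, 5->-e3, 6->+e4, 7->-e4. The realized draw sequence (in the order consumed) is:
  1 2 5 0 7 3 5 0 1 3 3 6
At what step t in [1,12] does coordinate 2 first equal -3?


10

t=0: X=(1, -2, 4, 2), d=1 → -e1, X_1=(0, -2, 4, 2)
t=1: X=(0, -2, 4, 2), d=2 → +e2, X_2=(0, -1, 4, 2)
t=2: X=(0, -1, 4, 2), d=5 → -e3, X_3=(0, -1, 3, 2)
t=3: X=(0, -1, 3, 2), d=0 → +e1, X_4=(1, -1, 3, 2)
t=4: X=(1, -1, 3, 2), d=7 → -e4, X_5=(1, -1, 3, 1)
t=5: X=(1, -1, 3, 1), d=3 → -e2, X_6=(1, -2, 3, 1)
t=6: X=(1, -2, 3, 1), d=5 → -e3, X_7=(1, -2, 2, 1)
t=7: X=(1, -2, 2, 1), d=0 → +e1, X_8=(2, -2, 2, 1)
t=8: X=(2, -2, 2, 1), d=1 → -e1, X_9=(1, -2, 2, 1)
t=9: X=(1, -2, 2, 1), d=3 → -e2, X_10=(1, -3, 2, 1)
t=10: X=(1, -3, 2, 1), d=3 → -e2, X_11=(1, -4, 2, 1)
t=11: X=(1, -4, 2, 1), d=6 → +e4, X_12=(1, -4, 2, 2)


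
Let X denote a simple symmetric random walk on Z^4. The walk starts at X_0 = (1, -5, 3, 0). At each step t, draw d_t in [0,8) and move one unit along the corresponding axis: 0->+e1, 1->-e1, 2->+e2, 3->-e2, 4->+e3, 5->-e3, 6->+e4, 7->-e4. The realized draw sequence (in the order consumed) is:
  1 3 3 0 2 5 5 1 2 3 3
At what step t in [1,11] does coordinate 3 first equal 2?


t=0: X=(1, -5, 3, 0), d=1 → -e1, X_1=(0, -5, 3, 0)
t=1: X=(0, -5, 3, 0), d=3 → -e2, X_2=(0, -6, 3, 0)
t=2: X=(0, -6, 3, 0), d=3 → -e2, X_3=(0, -7, 3, 0)
t=3: X=(0, -7, 3, 0), d=0 → +e1, X_4=(1, -7, 3, 0)
t=4: X=(1, -7, 3, 0), d=2 → +e2, X_5=(1, -6, 3, 0)
t=5: X=(1, -6, 3, 0), d=5 → -e3, X_6=(1, -6, 2, 0)
t=6: X=(1, -6, 2, 0), d=5 → -e3, X_7=(1, -6, 1, 0)
t=7: X=(1, -6, 1, 0), d=1 → -e1, X_8=(0, -6, 1, 0)
t=8: X=(0, -6, 1, 0), d=2 → +e2, X_9=(0, -5, 1, 0)
t=9: X=(0, -5, 1, 0), d=3 → -e2, X_10=(0, -6, 1, 0)
t=10: X=(0, -6, 1, 0), d=3 → -e2, X_11=(0, -7, 1, 0)

6


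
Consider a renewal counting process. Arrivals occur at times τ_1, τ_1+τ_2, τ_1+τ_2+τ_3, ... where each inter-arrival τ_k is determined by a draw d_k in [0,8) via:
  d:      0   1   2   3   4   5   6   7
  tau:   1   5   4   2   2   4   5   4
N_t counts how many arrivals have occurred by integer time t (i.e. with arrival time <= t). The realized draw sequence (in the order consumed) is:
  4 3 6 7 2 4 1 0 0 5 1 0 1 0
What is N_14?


draw d_1=4: τ_1=2, arrival time A_1=2
draw d_2=3: τ_2=2, arrival time A_2=4
draw d_3=6: τ_3=5, arrival time A_3=9
draw d_4=7: τ_4=4, arrival time A_4=13
draw d_5=2: τ_5=4, arrival time A_5=17
draw d_6=4: τ_6=2, arrival time A_6=19
draw d_7=1: τ_7=5, arrival time A_7=24
draw d_8=0: τ_8=1, arrival time A_8=25
draw d_9=0: τ_9=1, arrival time A_9=26
draw d_10=5: τ_10=4, arrival time A_10=30
draw d_11=1: τ_11=5, arrival time A_11=35
draw d_12=0: τ_12=1, arrival time A_12=36
draw d_13=1: τ_13=5, arrival time A_13=41
draw d_14=0: τ_14=1, arrival time A_14=42
N_t over t=0..14: 0:0 1:0 2:1 3:1 4:2 5:2 6:2 7:2 8:2 9:3 10:3 11:3 12:3 13:4 14:4

4


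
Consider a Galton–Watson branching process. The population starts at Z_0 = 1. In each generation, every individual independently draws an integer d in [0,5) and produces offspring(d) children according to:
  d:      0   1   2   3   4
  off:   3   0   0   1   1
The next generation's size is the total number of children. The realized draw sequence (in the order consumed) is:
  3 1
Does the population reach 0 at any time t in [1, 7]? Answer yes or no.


gen 0: Z_0=1, draws=[3], offspring=[1], Z_1=1
gen 1: Z_1=1, draws=[1], offspring=[0], Z_2=0
gen 2: Z_2=0, draws=[], offspring=[], Z_3=0
gen 3: Z_3=0, draws=[], offspring=[], Z_4=0
gen 4: Z_4=0, draws=[], offspring=[], Z_5=0
gen 5: Z_5=0, draws=[], offspring=[], Z_6=0
gen 6: Z_6=0, draws=[], offspring=[], Z_7=0

yes


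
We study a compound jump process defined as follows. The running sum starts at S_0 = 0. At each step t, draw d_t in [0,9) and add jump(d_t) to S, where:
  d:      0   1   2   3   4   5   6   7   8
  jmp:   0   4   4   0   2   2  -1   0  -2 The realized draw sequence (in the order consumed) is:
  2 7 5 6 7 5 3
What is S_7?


7

t=0: S=0, d=2, jump=4, S_1=4
t=1: S=4, d=7, jump=0, S_2=4
t=2: S=4, d=5, jump=2, S_3=6
t=3: S=6, d=6, jump=-1, S_4=5
t=4: S=5, d=7, jump=0, S_5=5
t=5: S=5, d=5, jump=2, S_6=7
t=6: S=7, d=3, jump=0, S_7=7


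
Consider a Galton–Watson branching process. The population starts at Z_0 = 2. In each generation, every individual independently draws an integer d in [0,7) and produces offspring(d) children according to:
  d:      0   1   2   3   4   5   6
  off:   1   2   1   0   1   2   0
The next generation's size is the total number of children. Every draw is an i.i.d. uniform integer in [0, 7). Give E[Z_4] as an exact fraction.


Outcome values over d=0..6: [1, 2, 1, 0, 1, 2, 0]
Σy = 7, Σy² = 11, M = 7
μ = 7/7 = 1,  σ² = 11/7 − (1)² = 4/7
E[Z_0] = 2
E[Z_1] = 1·E[Z_0] = 2
E[Z_2] = 1·E[Z_1] = 2
E[Z_3] = 1·E[Z_2] = 2
E[Z_4] = 1·E[Z_3] = 2

2


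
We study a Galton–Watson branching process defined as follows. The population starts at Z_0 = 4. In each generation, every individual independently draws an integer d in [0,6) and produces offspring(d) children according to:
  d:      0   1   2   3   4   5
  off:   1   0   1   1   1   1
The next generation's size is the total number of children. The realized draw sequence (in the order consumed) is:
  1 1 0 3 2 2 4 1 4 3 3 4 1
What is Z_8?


0

gen 0: Z_0=4, draws=[1, 1, 0, 3], offspring=[0, 0, 1, 1], Z_1=2
gen 1: Z_1=2, draws=[2, 2], offspring=[1, 1], Z_2=2
gen 2: Z_2=2, draws=[4, 1], offspring=[1, 0], Z_3=1
gen 3: Z_3=1, draws=[4], offspring=[1], Z_4=1
gen 4: Z_4=1, draws=[3], offspring=[1], Z_5=1
gen 5: Z_5=1, draws=[3], offspring=[1], Z_6=1
gen 6: Z_6=1, draws=[4], offspring=[1], Z_7=1
gen 7: Z_7=1, draws=[1], offspring=[0], Z_8=0


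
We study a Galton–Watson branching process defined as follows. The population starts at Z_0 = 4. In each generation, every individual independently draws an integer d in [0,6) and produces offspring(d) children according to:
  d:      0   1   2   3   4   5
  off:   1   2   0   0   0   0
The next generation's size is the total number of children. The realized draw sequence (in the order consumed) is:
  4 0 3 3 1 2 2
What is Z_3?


gen 0: Z_0=4, draws=[4, 0, 3, 3], offspring=[0, 1, 0, 0], Z_1=1
gen 1: Z_1=1, draws=[1], offspring=[2], Z_2=2
gen 2: Z_2=2, draws=[2, 2], offspring=[0, 0], Z_3=0

0


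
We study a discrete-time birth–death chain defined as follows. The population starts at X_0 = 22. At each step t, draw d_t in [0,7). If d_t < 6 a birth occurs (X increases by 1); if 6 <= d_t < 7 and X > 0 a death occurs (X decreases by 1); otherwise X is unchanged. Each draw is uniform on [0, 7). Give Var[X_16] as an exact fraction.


X can drop by at most 1 per step and X_0 = 22 > T = 16, so X_t >= 22 − t >= 6 > 0 for every t <= 16: the floor at 0 (the 'and X > 0' condition) never binds. Hence X_16 = X_0 + Σ_{t<16} Y_t with i.i.d. increments Y_t = y(d_t) ∈ {+1, −1, 0}.
Outcome values over d=0..6: [1, 1, 1, 1, 1, 1, -1]
Σy = 5, Σy² = 7, M = 7
μ = 5/7 = 5/7,  σ² = 7/7 − (5/7)² = 24/49
Independent increments: Var[X_16] = 16·σ² = 16·(24/49) = 384/49

384/49


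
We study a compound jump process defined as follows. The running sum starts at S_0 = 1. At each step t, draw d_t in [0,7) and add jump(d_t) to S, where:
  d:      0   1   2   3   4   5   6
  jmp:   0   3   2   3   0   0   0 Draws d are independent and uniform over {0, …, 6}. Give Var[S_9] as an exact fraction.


810/49

Outcome values over d=0..6: [0, 3, 2, 3, 0, 0, 0]
Σy = 8, Σy² = 22, M = 7
μ = 8/7 = 8/7,  σ² = 22/7 − (8/7)² = 90/49
Independent increments: Var[S_9] = 9·σ² = 9·(90/49) = 810/49


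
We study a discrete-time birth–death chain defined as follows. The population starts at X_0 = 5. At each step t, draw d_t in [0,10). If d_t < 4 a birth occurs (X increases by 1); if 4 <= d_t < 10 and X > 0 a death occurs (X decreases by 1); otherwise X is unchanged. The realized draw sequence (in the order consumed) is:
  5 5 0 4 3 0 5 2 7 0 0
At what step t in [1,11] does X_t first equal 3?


t=0: X=5, d=5 → death, X_1=4
t=1: X=4, d=5 → death, X_2=3
t=2: X=3, d=0 → birth, X_3=4
t=3: X=4, d=4 → death, X_4=3
t=4: X=3, d=3 → birth, X_5=4
t=5: X=4, d=0 → birth, X_6=5
t=6: X=5, d=5 → death, X_7=4
t=7: X=4, d=2 → birth, X_8=5
t=8: X=5, d=7 → death, X_9=4
t=9: X=4, d=0 → birth, X_10=5
t=10: X=5, d=0 → birth, X_11=6

2


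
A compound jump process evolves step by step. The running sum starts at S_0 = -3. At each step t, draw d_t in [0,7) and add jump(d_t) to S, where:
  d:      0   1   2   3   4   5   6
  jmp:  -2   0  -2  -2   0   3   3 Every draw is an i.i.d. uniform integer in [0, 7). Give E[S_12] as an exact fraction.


Outcome values over d=0..6: [-2, 0, -2, -2, 0, 3, 3]
Σy = 0, Σy² = 30, M = 7
μ = 0/7 = 0,  σ² = 30/7 − (0)² = 30/7
E[S_12] = -3 + 12·(0) = -3

-3


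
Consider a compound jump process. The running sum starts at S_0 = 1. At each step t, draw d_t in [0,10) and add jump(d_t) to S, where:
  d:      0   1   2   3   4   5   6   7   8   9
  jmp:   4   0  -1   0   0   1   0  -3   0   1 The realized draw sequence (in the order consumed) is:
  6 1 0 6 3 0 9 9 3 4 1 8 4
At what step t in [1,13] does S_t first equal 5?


3

t=0: S=1, d=6, jump=0, S_1=1
t=1: S=1, d=1, jump=0, S_2=1
t=2: S=1, d=0, jump=4, S_3=5
t=3: S=5, d=6, jump=0, S_4=5
t=4: S=5, d=3, jump=0, S_5=5
t=5: S=5, d=0, jump=4, S_6=9
t=6: S=9, d=9, jump=1, S_7=10
t=7: S=10, d=9, jump=1, S_8=11
t=8: S=11, d=3, jump=0, S_9=11
t=9: S=11, d=4, jump=0, S_10=11
t=10: S=11, d=1, jump=0, S_11=11
t=11: S=11, d=8, jump=0, S_12=11
t=12: S=11, d=4, jump=0, S_13=11


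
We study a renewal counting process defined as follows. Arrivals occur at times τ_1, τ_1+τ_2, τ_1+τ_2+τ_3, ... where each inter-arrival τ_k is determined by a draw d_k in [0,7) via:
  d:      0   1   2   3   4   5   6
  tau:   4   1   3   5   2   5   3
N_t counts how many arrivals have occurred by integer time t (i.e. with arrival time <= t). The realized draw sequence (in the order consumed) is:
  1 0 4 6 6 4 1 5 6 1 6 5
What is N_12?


4

draw d_1=1: τ_1=1, arrival time A_1=1
draw d_2=0: τ_2=4, arrival time A_2=5
draw d_3=4: τ_3=2, arrival time A_3=7
draw d_4=6: τ_4=3, arrival time A_4=10
draw d_5=6: τ_5=3, arrival time A_5=13
draw d_6=4: τ_6=2, arrival time A_6=15
draw d_7=1: τ_7=1, arrival time A_7=16
draw d_8=5: τ_8=5, arrival time A_8=21
draw d_9=6: τ_9=3, arrival time A_9=24
draw d_10=1: τ_10=1, arrival time A_10=25
draw d_11=6: τ_11=3, arrival time A_11=28
draw d_12=5: τ_12=5, arrival time A_12=33
N_t over t=0..12: 0:0 1:1 2:1 3:1 4:1 5:2 6:2 7:3 8:3 9:3 10:4 11:4 12:4


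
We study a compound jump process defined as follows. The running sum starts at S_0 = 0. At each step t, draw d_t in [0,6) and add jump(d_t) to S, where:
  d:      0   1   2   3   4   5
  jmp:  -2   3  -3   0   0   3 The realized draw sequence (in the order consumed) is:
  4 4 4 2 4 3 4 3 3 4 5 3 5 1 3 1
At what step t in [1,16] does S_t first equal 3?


t=0: S=0, d=4, jump=0, S_1=0
t=1: S=0, d=4, jump=0, S_2=0
t=2: S=0, d=4, jump=0, S_3=0
t=3: S=0, d=2, jump=-3, S_4=-3
t=4: S=-3, d=4, jump=0, S_5=-3
t=5: S=-3, d=3, jump=0, S_6=-3
t=6: S=-3, d=4, jump=0, S_7=-3
t=7: S=-3, d=3, jump=0, S_8=-3
t=8: S=-3, d=3, jump=0, S_9=-3
t=9: S=-3, d=4, jump=0, S_10=-3
t=10: S=-3, d=5, jump=3, S_11=0
t=11: S=0, d=3, jump=0, S_12=0
t=12: S=0, d=5, jump=3, S_13=3
t=13: S=3, d=1, jump=3, S_14=6
t=14: S=6, d=3, jump=0, S_15=6
t=15: S=6, d=1, jump=3, S_16=9

13


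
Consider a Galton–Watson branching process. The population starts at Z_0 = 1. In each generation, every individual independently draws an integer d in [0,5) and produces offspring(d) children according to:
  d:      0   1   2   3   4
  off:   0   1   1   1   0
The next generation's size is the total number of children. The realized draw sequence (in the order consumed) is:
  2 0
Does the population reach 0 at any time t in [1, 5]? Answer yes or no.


yes

gen 0: Z_0=1, draws=[2], offspring=[1], Z_1=1
gen 1: Z_1=1, draws=[0], offspring=[0], Z_2=0
gen 2: Z_2=0, draws=[], offspring=[], Z_3=0
gen 3: Z_3=0, draws=[], offspring=[], Z_4=0
gen 4: Z_4=0, draws=[], offspring=[], Z_5=0


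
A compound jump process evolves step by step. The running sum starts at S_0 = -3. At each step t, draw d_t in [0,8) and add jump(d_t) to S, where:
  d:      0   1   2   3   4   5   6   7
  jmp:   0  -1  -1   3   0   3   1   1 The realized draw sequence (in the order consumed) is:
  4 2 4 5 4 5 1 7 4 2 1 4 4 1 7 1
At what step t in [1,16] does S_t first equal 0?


t=0: S=-3, d=4, jump=0, S_1=-3
t=1: S=-3, d=2, jump=-1, S_2=-4
t=2: S=-4, d=4, jump=0, S_3=-4
t=3: S=-4, d=5, jump=3, S_4=-1
t=4: S=-1, d=4, jump=0, S_5=-1
t=5: S=-1, d=5, jump=3, S_6=2
t=6: S=2, d=1, jump=-1, S_7=1
t=7: S=1, d=7, jump=1, S_8=2
t=8: S=2, d=4, jump=0, S_9=2
t=9: S=2, d=2, jump=-1, S_10=1
t=10: S=1, d=1, jump=-1, S_11=0
t=11: S=0, d=4, jump=0, S_12=0
t=12: S=0, d=4, jump=0, S_13=0
t=13: S=0, d=1, jump=-1, S_14=-1
t=14: S=-1, d=7, jump=1, S_15=0
t=15: S=0, d=1, jump=-1, S_16=-1

11


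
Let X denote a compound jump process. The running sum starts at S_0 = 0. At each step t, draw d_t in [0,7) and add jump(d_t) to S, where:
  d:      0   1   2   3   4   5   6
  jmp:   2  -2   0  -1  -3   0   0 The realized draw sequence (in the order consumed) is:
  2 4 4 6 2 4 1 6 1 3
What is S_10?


-14

t=0: S=0, d=2, jump=0, S_1=0
t=1: S=0, d=4, jump=-3, S_2=-3
t=2: S=-3, d=4, jump=-3, S_3=-6
t=3: S=-6, d=6, jump=0, S_4=-6
t=4: S=-6, d=2, jump=0, S_5=-6
t=5: S=-6, d=4, jump=-3, S_6=-9
t=6: S=-9, d=1, jump=-2, S_7=-11
t=7: S=-11, d=6, jump=0, S_8=-11
t=8: S=-11, d=1, jump=-2, S_9=-13
t=9: S=-13, d=3, jump=-1, S_10=-14


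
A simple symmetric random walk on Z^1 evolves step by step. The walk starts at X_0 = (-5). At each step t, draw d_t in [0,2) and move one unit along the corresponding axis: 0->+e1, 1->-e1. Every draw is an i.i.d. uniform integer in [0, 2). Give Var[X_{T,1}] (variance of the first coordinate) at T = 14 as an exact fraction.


Outcome values over d=0..1: [1, -1]
Σy = 0, Σy² = 2, M = 2
μ = 0/2 = 0,  σ² = 2/2 − (0)² = 1
Independent increments: Var[X_14] = 14·σ² = 14·(1) = 14

14


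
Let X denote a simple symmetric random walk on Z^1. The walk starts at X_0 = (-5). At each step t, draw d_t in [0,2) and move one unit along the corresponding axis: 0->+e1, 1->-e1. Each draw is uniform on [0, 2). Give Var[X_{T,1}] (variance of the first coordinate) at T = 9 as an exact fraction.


9

Outcome values over d=0..1: [1, -1]
Σy = 0, Σy² = 2, M = 2
μ = 0/2 = 0,  σ² = 2/2 − (0)² = 1
Independent increments: Var[X_9] = 9·σ² = 9·(1) = 9


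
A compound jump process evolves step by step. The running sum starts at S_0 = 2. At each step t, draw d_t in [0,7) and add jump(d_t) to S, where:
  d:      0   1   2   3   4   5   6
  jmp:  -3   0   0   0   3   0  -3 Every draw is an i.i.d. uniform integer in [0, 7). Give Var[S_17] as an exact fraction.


3060/49

Outcome values over d=0..6: [-3, 0, 0, 0, 3, 0, -3]
Σy = -3, Σy² = 27, M = 7
μ = -3/7 = -3/7,  σ² = 27/7 − (-3/7)² = 180/49
Independent increments: Var[S_17] = 17·σ² = 17·(180/49) = 3060/49


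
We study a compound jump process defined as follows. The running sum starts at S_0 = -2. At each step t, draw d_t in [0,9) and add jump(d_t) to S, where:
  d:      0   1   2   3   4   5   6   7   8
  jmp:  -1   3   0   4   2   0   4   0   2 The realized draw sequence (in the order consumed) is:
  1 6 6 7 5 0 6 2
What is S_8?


t=0: S=-2, d=1, jump=3, S_1=1
t=1: S=1, d=6, jump=4, S_2=5
t=2: S=5, d=6, jump=4, S_3=9
t=3: S=9, d=7, jump=0, S_4=9
t=4: S=9, d=5, jump=0, S_5=9
t=5: S=9, d=0, jump=-1, S_6=8
t=6: S=8, d=6, jump=4, S_7=12
t=7: S=12, d=2, jump=0, S_8=12

12


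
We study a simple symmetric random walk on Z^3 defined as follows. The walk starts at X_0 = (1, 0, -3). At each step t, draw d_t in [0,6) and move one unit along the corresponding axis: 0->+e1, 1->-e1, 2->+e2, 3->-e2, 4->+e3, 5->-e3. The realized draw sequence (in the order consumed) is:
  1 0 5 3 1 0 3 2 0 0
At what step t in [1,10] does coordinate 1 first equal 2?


9

t=0: X=(1, 0, -3), d=1 → -e1, X_1=(0, 0, -3)
t=1: X=(0, 0, -3), d=0 → +e1, X_2=(1, 0, -3)
t=2: X=(1, 0, -3), d=5 → -e3, X_3=(1, 0, -4)
t=3: X=(1, 0, -4), d=3 → -e2, X_4=(1, -1, -4)
t=4: X=(1, -1, -4), d=1 → -e1, X_5=(0, -1, -4)
t=5: X=(0, -1, -4), d=0 → +e1, X_6=(1, -1, -4)
t=6: X=(1, -1, -4), d=3 → -e2, X_7=(1, -2, -4)
t=7: X=(1, -2, -4), d=2 → +e2, X_8=(1, -1, -4)
t=8: X=(1, -1, -4), d=0 → +e1, X_9=(2, -1, -4)
t=9: X=(2, -1, -4), d=0 → +e1, X_10=(3, -1, -4)


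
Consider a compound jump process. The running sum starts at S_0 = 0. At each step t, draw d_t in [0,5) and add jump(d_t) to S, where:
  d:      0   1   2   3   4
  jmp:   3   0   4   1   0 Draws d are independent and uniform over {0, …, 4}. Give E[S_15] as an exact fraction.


Outcome values over d=0..4: [3, 0, 4, 1, 0]
Σy = 8, Σy² = 26, M = 5
μ = 8/5 = 8/5,  σ² = 26/5 − (8/5)² = 66/25
E[S_15] = 0 + 15·(8/5) = 24

24


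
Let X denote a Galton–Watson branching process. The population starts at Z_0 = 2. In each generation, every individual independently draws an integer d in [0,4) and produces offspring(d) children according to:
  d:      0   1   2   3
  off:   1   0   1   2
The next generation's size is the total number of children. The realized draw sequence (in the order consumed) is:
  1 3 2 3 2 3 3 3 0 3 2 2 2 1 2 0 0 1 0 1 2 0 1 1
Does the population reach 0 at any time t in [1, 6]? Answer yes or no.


gen 0: Z_0=2, draws=[1, 3], offspring=[0, 2], Z_1=2
gen 1: Z_1=2, draws=[2, 3], offspring=[1, 2], Z_2=3
gen 2: Z_2=3, draws=[2, 3, 3], offspring=[1, 2, 2], Z_3=5
gen 3: Z_3=5, draws=[3, 0, 3, 2, 2], offspring=[2, 1, 2, 1, 1], Z_4=7
gen 4: Z_4=7, draws=[2, 1, 2, 0, 0, 1, 0], offspring=[1, 0, 1, 1, 1, 0, 1], Z_5=5
gen 5: Z_5=5, draws=[1, 2, 0, 1, 1], offspring=[0, 1, 1, 0, 0], Z_6=2

no


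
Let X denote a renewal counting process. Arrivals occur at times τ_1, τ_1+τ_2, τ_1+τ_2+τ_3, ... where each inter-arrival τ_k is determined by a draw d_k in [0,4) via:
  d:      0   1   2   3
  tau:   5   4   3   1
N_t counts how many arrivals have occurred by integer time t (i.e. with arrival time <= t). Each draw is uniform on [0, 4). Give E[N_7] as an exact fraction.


Inter-arrival values over d=0..3: [5, 4, 3, 1]
Each d has probability 1/4, so the pmf of τ is: f(1) = 1/4, f(3) = 1/4, f(4) = 1/4, f(5) = 1/4
Renewal equation for m(n) = E[N_n]: condition on τ_1 = k (if k <= n, one arrival plus a fresh copy on the remaining n−k steps): m(n) = F(n) + Σ_{k<=n} f(k)·m(n−k), where F(n) = P(τ <= n) and m(0) = 0
m(1) = F(1) = 1/4
m(2) = F(2) + f(1)·m(1) = 1/4 + 1/4·1/4 = 5/16
m(3) = F(3) + f(1)·m(2) = 1/2 + 1/4·5/16 = 37/64
m(4) = F(4) + f(1)·m(3) + f(3)·m(1) = 3/4 + 1/4·37/64 + 1/4·1/4 = 245/256
m(5) = F(5) + f(1)·m(4) + f(3)·m(2) + f(4)·m(1) = 1 + 1/4·245/256 + 1/4·5/16 + 1/4·1/4 = 1413/1024
m(6) = F(6) + f(1)·m(5) + f(3)·m(3) + f(4)·m(2) + f(5)·m(1) = 1 + 1/4·1413/1024 + 1/4·37/64 + 1/4·5/16 + 1/4·1/4 = 6677/4096
m(7) = F(7) + f(1)·m(6) + f(3)·m(4) + f(4)·m(3) + f(5)·m(2) = 1 + 1/4·6677/4096 + 1/4·245/256 + 1/4·37/64 + 1/4·5/16 = 30629/16384
E[N_7] = m(7) = 30629/16384

30629/16384


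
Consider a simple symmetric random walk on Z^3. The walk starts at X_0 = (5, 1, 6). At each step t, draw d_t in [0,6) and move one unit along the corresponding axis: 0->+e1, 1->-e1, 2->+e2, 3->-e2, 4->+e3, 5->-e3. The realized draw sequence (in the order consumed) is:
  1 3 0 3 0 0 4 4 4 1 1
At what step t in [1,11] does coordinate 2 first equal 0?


2

t=0: X=(5, 1, 6), d=1 → -e1, X_1=(4, 1, 6)
t=1: X=(4, 1, 6), d=3 → -e2, X_2=(4, 0, 6)
t=2: X=(4, 0, 6), d=0 → +e1, X_3=(5, 0, 6)
t=3: X=(5, 0, 6), d=3 → -e2, X_4=(5, -1, 6)
t=4: X=(5, -1, 6), d=0 → +e1, X_5=(6, -1, 6)
t=5: X=(6, -1, 6), d=0 → +e1, X_6=(7, -1, 6)
t=6: X=(7, -1, 6), d=4 → +e3, X_7=(7, -1, 7)
t=7: X=(7, -1, 7), d=4 → +e3, X_8=(7, -1, 8)
t=8: X=(7, -1, 8), d=4 → +e3, X_9=(7, -1, 9)
t=9: X=(7, -1, 9), d=1 → -e1, X_10=(6, -1, 9)
t=10: X=(6, -1, 9), d=1 → -e1, X_11=(5, -1, 9)


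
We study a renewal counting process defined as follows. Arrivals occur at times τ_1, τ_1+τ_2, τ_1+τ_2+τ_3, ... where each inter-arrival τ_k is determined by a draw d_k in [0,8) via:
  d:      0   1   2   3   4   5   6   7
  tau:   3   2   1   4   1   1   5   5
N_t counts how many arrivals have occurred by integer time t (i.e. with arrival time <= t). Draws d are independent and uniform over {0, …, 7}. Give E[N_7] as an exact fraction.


Inter-arrival values over d=0..7: [3, 2, 1, 4, 1, 1, 5, 5]
Each d has probability 1/8, so the pmf of τ is: f(1) = 3/8, f(2) = 1/8, f(3) = 1/8, f(4) = 1/8, f(5) = 1/4
Renewal equation for m(n) = E[N_n]: condition on τ_1 = k (if k <= n, one arrival plus a fresh copy on the remaining n−k steps): m(n) = F(n) + Σ_{k<=n} f(k)·m(n−k), where F(n) = P(τ <= n) and m(0) = 0
m(1) = F(1) = 3/8
m(2) = F(2) + f(1)·m(1) = 1/2 + 3/8·3/8 = 41/64
m(3) = F(3) + f(1)·m(2) + f(2)·m(1) = 5/8 + 3/8·41/64 + 1/8·3/8 = 467/512
m(4) = F(4) + f(1)·m(3) + f(2)·m(2) + f(3)·m(1) = 3/4 + 3/8·467/512 + 1/8·41/64 + 1/8·3/8 = 4993/4096
m(5) = F(5) + f(1)·m(4) + f(2)·m(3) + f(3)·m(2) + f(4)·m(1) = 1 + 3/8·4993/4096 + 1/8·467/512 + 1/8·41/64 + 1/8·3/8 = 55643/32768
m(6) = F(6) + f(1)·m(5) + f(2)·m(4) + f(3)·m(3) + f(4)·m(2) + f(5)·m(1) = 1 + 3/8·55643/32768 + 1/8·4993/4096 + 1/8·467/512 + 1/8·41/64 + 1/4·3/8 = 544473/262144
m(7) = F(7) + f(1)·m(6) + f(2)·m(5) + f(3)·m(4) + f(4)·m(3) + f(5)·m(2) = 1 + 3/8·544473/262144 + 1/8·55643/32768 + 1/8·4993/4096 + 1/8·467/512 + 1/4·41/64 = 5070243/2097152
E[N_7] = m(7) = 5070243/2097152

5070243/2097152


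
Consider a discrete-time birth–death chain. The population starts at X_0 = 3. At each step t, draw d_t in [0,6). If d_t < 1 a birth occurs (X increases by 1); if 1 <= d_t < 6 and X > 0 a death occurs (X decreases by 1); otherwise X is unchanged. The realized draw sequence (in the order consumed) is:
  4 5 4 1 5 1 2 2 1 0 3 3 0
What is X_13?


1

t=0: X=3, d=4 → death, X_1=2
t=1: X=2, d=5 → death, X_2=1
t=2: X=1, d=4 → death, X_3=0
t=3: X=0, d=1 → hold, X_4=0
t=4: X=0, d=5 → hold, X_5=0
t=5: X=0, d=1 → hold, X_6=0
t=6: X=0, d=2 → hold, X_7=0
t=7: X=0, d=2 → hold, X_8=0
t=8: X=0, d=1 → hold, X_9=0
t=9: X=0, d=0 → birth, X_10=1
t=10: X=1, d=3 → death, X_11=0
t=11: X=0, d=3 → hold, X_12=0
t=12: X=0, d=0 → birth, X_13=1


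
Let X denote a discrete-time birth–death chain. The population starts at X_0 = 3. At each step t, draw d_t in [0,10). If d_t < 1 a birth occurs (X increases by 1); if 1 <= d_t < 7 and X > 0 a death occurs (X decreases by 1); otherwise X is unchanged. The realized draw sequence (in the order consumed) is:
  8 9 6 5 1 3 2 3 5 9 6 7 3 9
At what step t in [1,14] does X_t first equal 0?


t=0: X=3, d=8 → hold, X_1=3
t=1: X=3, d=9 → hold, X_2=3
t=2: X=3, d=6 → death, X_3=2
t=3: X=2, d=5 → death, X_4=1
t=4: X=1, d=1 → death, X_5=0
t=5: X=0, d=3 → hold, X_6=0
t=6: X=0, d=2 → hold, X_7=0
t=7: X=0, d=3 → hold, X_8=0
t=8: X=0, d=5 → hold, X_9=0
t=9: X=0, d=9 → hold, X_10=0
t=10: X=0, d=6 → hold, X_11=0
t=11: X=0, d=7 → hold, X_12=0
t=12: X=0, d=3 → hold, X_13=0
t=13: X=0, d=9 → hold, X_14=0

5


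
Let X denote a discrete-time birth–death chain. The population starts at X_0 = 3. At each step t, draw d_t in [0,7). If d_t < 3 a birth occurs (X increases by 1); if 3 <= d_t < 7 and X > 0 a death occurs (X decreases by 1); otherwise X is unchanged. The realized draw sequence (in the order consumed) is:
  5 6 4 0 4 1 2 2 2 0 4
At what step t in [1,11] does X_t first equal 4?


9

t=0: X=3, d=5 → death, X_1=2
t=1: X=2, d=6 → death, X_2=1
t=2: X=1, d=4 → death, X_3=0
t=3: X=0, d=0 → birth, X_4=1
t=4: X=1, d=4 → death, X_5=0
t=5: X=0, d=1 → birth, X_6=1
t=6: X=1, d=2 → birth, X_7=2
t=7: X=2, d=2 → birth, X_8=3
t=8: X=3, d=2 → birth, X_9=4
t=9: X=4, d=0 → birth, X_10=5
t=10: X=5, d=4 → death, X_11=4


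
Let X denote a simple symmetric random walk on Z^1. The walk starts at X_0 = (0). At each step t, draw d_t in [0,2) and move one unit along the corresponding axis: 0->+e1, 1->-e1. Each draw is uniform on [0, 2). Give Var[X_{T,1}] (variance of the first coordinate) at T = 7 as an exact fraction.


Outcome values over d=0..1: [1, -1]
Σy = 0, Σy² = 2, M = 2
μ = 0/2 = 0,  σ² = 2/2 − (0)² = 1
Independent increments: Var[X_7] = 7·σ² = 7·(1) = 7

7


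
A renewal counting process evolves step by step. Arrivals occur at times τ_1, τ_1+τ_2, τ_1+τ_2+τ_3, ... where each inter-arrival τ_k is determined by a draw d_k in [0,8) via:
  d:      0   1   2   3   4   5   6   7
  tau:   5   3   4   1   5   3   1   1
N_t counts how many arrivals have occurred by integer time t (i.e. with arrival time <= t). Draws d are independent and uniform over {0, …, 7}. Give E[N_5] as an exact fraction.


Inter-arrival values over d=0..7: [5, 3, 4, 1, 5, 3, 1, 1]
Each d has probability 1/8, so the pmf of τ is: f(1) = 3/8, f(3) = 1/4, f(4) = 1/8, f(5) = 1/4
Renewal equation for m(n) = E[N_n]: condition on τ_1 = k (if k <= n, one arrival plus a fresh copy on the remaining n−k steps): m(n) = F(n) + Σ_{k<=n} f(k)·m(n−k), where F(n) = P(τ <= n) and m(0) = 0
m(1) = F(1) = 3/8
m(2) = F(2) + f(1)·m(1) = 3/8 + 3/8·3/8 = 33/64
m(3) = F(3) + f(1)·m(2) = 5/8 + 3/8·33/64 = 419/512
m(4) = F(4) + f(1)·m(3) + f(3)·m(1) = 3/4 + 3/8·419/512 + 1/4·3/8 = 4713/4096
m(5) = F(5) + f(1)·m(4) + f(3)·m(2) + f(4)·m(1) = 1 + 3/8·4713/4096 + 1/4·33/64 + 1/8·3/8 = 52667/32768
E[N_5] = m(5) = 52667/32768

52667/32768
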